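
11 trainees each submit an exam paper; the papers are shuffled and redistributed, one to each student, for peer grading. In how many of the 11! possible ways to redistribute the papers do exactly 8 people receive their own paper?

Pick the 8 fixed positions: C(11,8) = 165 ways.
The other 3 form a derangement: !3 = 2.
Total: 165 × 2 = 330.

330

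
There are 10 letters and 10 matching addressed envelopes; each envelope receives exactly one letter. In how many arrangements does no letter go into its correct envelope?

By inclusion-exclusion, !10 = Σ (-1)^k · 10!/k! for k=0..10
= 10! - 10!/1! + 10!/2! - 10!/3! + 10!/4! - 10!/5! + 10!/6! - 10!/7! + 10!/8! - 10!/9! + 10!/10!
= 3628800 - 3628800 + 1814400 - 604800 + 151200 - 30240 + 5040 - 720 + 90 - 10 + 1
= 1334961

1334961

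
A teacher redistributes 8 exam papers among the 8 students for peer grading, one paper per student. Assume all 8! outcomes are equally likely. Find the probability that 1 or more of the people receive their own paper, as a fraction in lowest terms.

3641/5760

Favorable outcomes: Σ_{i≥1} C(8,i)·!(8-i) = 8·1854 + 28·265 + 56·44 + 70·9 + 56·2 + 28·1 + 8·0 + 1·1 = 25487.
Total outcomes: 8! = 40320.
Probability = 25487/40320 = 3641/5760.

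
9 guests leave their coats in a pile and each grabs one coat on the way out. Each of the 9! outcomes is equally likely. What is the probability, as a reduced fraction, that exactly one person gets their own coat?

2119/5760

Favorable outcomes: C(9,1)·!8 = 9·14833 = 133497.
Total outcomes: 9! = 362880.
Probability = 133497/362880 = 2119/5760.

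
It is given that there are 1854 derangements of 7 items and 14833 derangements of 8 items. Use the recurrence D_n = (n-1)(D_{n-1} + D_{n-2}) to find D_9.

D_9 = (9-1)·(D_8 + D_7) = 8·(14833 + 1854) = 8·16687 = 133496.

133496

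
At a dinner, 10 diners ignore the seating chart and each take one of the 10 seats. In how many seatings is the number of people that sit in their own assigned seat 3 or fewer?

Sum C(10,i)·!(10-i) for i = 0..3:
  i=0: C(10,0)·!10 = 1·1334961 = 1334961
  i=1: C(10,1)·!9 = 10·133496 = 1334960
  i=2: C(10,2)·!8 = 45·14833 = 667485
  i=3: C(10,3)·!7 = 120·1854 = 222480
Total = 3559886.

3559886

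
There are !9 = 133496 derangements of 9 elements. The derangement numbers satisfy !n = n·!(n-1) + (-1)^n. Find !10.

!10 = 10·133496 + 1 = 1334961.

1334961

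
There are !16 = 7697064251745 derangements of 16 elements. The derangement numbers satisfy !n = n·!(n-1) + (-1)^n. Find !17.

130850092279664

!17 = 17·7697064251745 - 1 = 130850092279664.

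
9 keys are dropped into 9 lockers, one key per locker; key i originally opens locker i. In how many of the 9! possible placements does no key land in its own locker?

Use !n = n·!(n-1) + (-1)^n.
!9 = 9·14833 - 1 = 133496

133496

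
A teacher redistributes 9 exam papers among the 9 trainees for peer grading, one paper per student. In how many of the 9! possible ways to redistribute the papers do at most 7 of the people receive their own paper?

# with exactly i fixed is C(9,i)·!(9-i); sum over i=0..7:
  i=0: C(9,0)·!9 = 1·133496 = 133496
  i=1: C(9,1)·!8 = 9·14833 = 133497
  i=2: C(9,2)·!7 = 36·1854 = 66744
  i=3: C(9,3)·!6 = 84·265 = 22260
  i=4: C(9,4)·!5 = 126·44 = 5544
  i=5: C(9,5)·!4 = 126·9 = 1134
  i=6: C(9,6)·!3 = 84·2 = 168
  i=7: C(9,7)·!2 = 36·1 = 36
Total = 362879.

362879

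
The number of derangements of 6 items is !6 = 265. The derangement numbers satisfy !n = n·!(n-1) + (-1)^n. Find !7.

!7 = 7·265 - 1 = 1854.

1854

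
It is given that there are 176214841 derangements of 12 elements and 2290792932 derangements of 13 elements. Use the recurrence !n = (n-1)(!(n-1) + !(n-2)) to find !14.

32071101049

!14 = (14-1)·(!13 + !12) = 13·(2290792932 + 176214841) = 13·2467007773 = 32071101049.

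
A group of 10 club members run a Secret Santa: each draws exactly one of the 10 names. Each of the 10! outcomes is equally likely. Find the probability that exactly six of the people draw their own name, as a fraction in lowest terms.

1/1920

Favorable outcomes: C(10,6)·!4 = 210·9 = 1890.
Total outcomes: 10! = 3628800.
Probability = 1890/3628800 = 1/1920.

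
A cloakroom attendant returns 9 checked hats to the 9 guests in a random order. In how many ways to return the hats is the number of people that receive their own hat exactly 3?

22260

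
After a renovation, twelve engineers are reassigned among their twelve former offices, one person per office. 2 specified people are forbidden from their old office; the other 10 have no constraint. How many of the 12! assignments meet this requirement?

402796800

Let A_j be the event that the j-th constrained one is fixed. By inclusion-exclusion over the 2 events:
Σ_{j=0}^{2} (-1)^j C(2,j)(12-j)!
= C(2,0)·12! - C(2,1)·11! + C(2,2)·10!
= 479001600 - 79833600 + 3628800
= 402796800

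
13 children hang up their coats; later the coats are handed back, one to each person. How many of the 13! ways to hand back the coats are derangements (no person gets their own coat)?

The subfactorial !13 = [13!/e] (nearest integer).
13! = 6227020800, and 6227020800/e ≈ 2290792932.07, so !13 = 2290792932.

2290792932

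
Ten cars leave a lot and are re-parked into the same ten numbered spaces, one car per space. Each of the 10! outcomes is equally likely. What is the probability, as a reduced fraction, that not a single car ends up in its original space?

16481/44800

Favorable outcomes: !10 = 1334961.
Total outcomes: 10! = 3628800.
Probability = 1334961/3628800 = 16481/44800.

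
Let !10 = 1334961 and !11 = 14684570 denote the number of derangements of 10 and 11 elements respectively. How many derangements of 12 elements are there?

176214841

!12 = (12-1)·(!11 + !10) = 11·(14684570 + 1334961) = 11·16019531 = 176214841.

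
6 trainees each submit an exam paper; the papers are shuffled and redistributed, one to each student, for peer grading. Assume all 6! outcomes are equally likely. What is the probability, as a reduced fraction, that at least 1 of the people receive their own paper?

91/144

Favorable outcomes: Σ_{i≥1} C(6,i)·!(6-i) = 6·44 + 15·9 + 20·2 + 15·1 + 6·0 + 1·1 = 455.
Total outcomes: 6! = 720.
Probability = 455/720 = 91/144.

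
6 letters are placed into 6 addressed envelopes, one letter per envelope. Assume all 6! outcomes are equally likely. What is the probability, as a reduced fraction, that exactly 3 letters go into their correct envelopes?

1/18

Favorable outcomes: C(6,3)·!3 = 20·2 = 40.
Total outcomes: 6! = 720.
Probability = 40/720 = 1/18.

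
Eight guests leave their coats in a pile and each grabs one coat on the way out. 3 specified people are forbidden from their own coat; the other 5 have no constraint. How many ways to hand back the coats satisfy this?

27240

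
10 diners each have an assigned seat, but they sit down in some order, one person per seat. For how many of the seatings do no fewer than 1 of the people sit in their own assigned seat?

2293839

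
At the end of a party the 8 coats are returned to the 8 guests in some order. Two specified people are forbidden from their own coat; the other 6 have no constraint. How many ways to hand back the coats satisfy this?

30960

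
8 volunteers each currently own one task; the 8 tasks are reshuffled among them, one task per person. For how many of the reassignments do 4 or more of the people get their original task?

771

# with exactly i fixed is C(8,i)·!(8-i); sum over i=4..8:
  i=4: C(8,4)·!4 = 70·9 = 630
  i=5: C(8,5)·!3 = 56·2 = 112
  i=6: C(8,6)·!2 = 28·1 = 28
  i=7: C(8,7)·!1 = 8·0 = 0
  i=8: C(8,8)·!0 = 1·1 = 1
Total = 771.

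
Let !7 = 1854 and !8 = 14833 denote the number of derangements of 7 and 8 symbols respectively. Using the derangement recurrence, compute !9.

133496

!9 = (9-1)·(!8 + !7) = 8·(14833 + 1854) = 8·16687 = 133496.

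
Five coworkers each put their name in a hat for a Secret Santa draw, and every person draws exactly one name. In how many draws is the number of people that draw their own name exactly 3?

Pick the 3 fixed positions: C(5,3) = 10 ways.
The remaining 2 must be deranged: !2 = 1.
Total: 10 × 1 = 10.

10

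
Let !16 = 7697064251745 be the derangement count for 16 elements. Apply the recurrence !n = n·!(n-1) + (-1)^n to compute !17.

130850092279664

!17 = 17·7697064251745 - 1 = 130850092279664.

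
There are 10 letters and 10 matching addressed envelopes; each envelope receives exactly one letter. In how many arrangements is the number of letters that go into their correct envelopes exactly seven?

240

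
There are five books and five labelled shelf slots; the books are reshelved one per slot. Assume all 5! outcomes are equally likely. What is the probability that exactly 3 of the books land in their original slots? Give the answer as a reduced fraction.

1/12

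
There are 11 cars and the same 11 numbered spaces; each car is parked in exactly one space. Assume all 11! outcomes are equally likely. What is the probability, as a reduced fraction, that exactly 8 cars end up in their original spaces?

1/120960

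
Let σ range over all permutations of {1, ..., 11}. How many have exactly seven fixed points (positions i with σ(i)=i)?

2970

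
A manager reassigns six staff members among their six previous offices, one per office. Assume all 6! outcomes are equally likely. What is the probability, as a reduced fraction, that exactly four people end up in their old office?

Favorable outcomes: C(6,4)·!2 = 15·1 = 15.
Total outcomes: 6! = 720.
Probability = 15/720 = 1/48.

1/48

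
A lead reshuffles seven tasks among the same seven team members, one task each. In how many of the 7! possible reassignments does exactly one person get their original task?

1855

Pick the single fixed position: C(7,1) = 7 ways.
The remaining 6 must be deranged: !6 = 265.
Total: 7 × 265 = 1855.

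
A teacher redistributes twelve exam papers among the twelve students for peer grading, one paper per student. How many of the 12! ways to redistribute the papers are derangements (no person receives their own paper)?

Use !n = (n-1)(!(n-1) + !(n-2)).
!12 = 11·(14684570 + 1334961) = 11·16019531 = 176214841

176214841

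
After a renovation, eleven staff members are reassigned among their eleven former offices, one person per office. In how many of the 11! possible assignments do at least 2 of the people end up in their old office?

10547659

# with exactly i fixed is C(11,i)·!(11-i); sum over i=2..11:
  i=2: C(11,2)·!9 = 55·133496 = 7342280
  i=3: C(11,3)·!8 = 165·14833 = 2447445
  i=4: C(11,4)·!7 = 330·1854 = 611820
  i=5: C(11,5)·!6 = 462·265 = 122430
  i=6: C(11,6)·!5 = 462·44 = 20328
  i=7: C(11,7)·!4 = 330·9 = 2970
  i=8: C(11,8)·!3 = 165·2 = 330
  i=9: C(11,9)·!2 = 55·1 = 55
  i=10: C(11,10)·!1 = 11·0 = 0
  i=11: C(11,11)·!0 = 1·1 = 1
Total = 10547659.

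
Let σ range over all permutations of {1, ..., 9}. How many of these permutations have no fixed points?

The subfactorial !9 = [9!/e] (nearest integer).
9! = 362880, and 362880/e ≈ 133496.09, so !9 = 133496.

133496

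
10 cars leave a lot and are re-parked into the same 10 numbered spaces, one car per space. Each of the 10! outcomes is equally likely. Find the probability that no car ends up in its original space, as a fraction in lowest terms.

16481/44800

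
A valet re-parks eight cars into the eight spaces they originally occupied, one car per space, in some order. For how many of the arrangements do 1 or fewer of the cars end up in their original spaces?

29665

Sum C(8,i)·!(8-i) for i = 0..1:
  i=0: C(8,0)·!8 = 1·14833 = 14833
  i=1: C(8,1)·!7 = 8·1854 = 14832
Total = 29665.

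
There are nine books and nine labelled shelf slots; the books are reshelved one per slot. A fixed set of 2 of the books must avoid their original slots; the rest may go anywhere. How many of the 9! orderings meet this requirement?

287280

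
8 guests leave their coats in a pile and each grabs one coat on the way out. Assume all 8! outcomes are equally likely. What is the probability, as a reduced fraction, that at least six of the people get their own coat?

29/40320

Favorable outcomes: Σ_{i≥6} C(8,i)·!(8-i) = 28·1 + 8·0 + 1·1 = 29.
Total outcomes: 8! = 40320.
Probability = 29/40320 = 29/40320.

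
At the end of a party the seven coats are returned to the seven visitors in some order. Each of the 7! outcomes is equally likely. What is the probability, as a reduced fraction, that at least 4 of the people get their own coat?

23/1260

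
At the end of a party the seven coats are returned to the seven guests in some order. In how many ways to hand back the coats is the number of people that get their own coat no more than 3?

Sum C(7,i)·!(7-i) for i = 0..3:
  i=0: C(7,0)·!7 = 1·1854 = 1854
  i=1: C(7,1)·!6 = 7·265 = 1855
  i=2: C(7,2)·!5 = 21·44 = 924
  i=3: C(7,3)·!4 = 35·9 = 315
Total = 4948.

4948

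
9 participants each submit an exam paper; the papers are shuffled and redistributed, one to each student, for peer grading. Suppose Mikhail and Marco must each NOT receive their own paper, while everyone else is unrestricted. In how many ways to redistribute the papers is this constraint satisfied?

287280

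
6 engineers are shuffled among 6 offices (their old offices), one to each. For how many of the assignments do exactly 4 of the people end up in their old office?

Pick the 4 fixed positions: C(6,4) = 15 ways.
The other 2 form a derangement: !2 = 1.
Total: 15 × 1 = 15.

15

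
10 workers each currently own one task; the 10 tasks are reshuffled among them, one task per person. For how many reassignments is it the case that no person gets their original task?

The number of derangements of 10 is !10 = Σ_{k=0}^{10} (-1)^k·10!/k!
= 10! - 10!/1! + 10!/2! - 10!/3! + 10!/4! - 10!/5! + 10!/6! - 10!/7! + 10!/8! - 10!/9! + 10!/10!
= 3628800 - 3628800 + 1814400 - 604800 + 151200 - 30240 + 5040 - 720 + 90 - 10 + 1
= 1334961

1334961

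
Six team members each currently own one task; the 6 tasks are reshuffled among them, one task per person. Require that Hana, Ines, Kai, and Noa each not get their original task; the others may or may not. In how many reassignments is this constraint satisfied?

Inclusion-exclusion on the 4 forbidden self-matches:
Σ_{j=0}^{4} (-1)^j C(4,j)(6-j)!
= C(4,0)·6! - C(4,1)·5! + C(4,2)·4! - C(4,3)·3! + C(4,4)·2!
= 720 - 480 + 144 - 24 + 2
= 362

362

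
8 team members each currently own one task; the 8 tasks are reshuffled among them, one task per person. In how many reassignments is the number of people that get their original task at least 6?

29

# with exactly i fixed is C(8,i)·!(8-i); sum over i=6..8:
  i=6: C(8,6)·!2 = 28·1 = 28
  i=7: C(8,7)·!1 = 8·0 = 0
  i=8: C(8,8)·!0 = 1·1 = 1
Total = 29.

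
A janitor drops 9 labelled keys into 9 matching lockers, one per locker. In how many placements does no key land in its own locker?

133496

Recurrence: !9 = 8·(!8 + !7).
!9 = 8·(14833 + 1854) = 8·16687 = 133496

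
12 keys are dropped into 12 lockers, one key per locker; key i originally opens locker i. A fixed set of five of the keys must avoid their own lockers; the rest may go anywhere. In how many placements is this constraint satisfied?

312273360

Inclusion-exclusion on the 5 forbidden self-matches:
Σ_{j=0}^{5} (-1)^j C(5,j)(12-j)!
= C(5,0)·12! - C(5,1)·11! + C(5,2)·10! - C(5,3)·9! + C(5,4)·8! - C(5,5)·7!
= 479001600 - 199584000 + 36288000 - 3628800 + 201600 - 5040
= 312273360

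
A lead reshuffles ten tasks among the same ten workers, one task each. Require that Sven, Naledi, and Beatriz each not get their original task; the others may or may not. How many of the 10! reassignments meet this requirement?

2656080

Let A_j be the event that the j-th constrained one is fixed. By inclusion-exclusion over the 3 events:
Σ_{j=0}^{3} (-1)^j C(3,j)(10-j)!
= C(3,0)·10! - C(3,1)·9! + C(3,2)·8! - C(3,3)·7!
= 3628800 - 1088640 + 120960 - 5040
= 2656080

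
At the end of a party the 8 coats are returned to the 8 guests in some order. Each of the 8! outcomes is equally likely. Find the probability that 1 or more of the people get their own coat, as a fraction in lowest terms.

3641/5760

Favorable outcomes: Σ_{i≥1} C(8,i)·!(8-i) = 8·1854 + 28·265 + 56·44 + 70·9 + 56·2 + 28·1 + 8·0 + 1·1 = 25487.
Total outcomes: 8! = 40320.
Probability = 25487/40320 = 3641/5760.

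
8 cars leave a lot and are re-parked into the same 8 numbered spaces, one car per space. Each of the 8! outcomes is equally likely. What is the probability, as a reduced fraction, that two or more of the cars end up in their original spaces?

Favorable outcomes: Σ_{i≥2} C(8,i)·!(8-i) = 28·265 + 56·44 + 70·9 + 56·2 + 28·1 + 8·0 + 1·1 = 10655.
Total outcomes: 8! = 40320.
Probability = 10655/40320 = 2131/8064.

2131/8064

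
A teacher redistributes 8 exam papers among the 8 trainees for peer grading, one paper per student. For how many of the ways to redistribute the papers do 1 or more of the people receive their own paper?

# with exactly i fixed is C(8,i)·!(8-i); sum over i=1..8:
  i=1: C(8,1)·!7 = 8·1854 = 14832
  i=2: C(8,2)·!6 = 28·265 = 7420
  i=3: C(8,3)·!5 = 56·44 = 2464
  i=4: C(8,4)·!4 = 70·9 = 630
  i=5: C(8,5)·!3 = 56·2 = 112
  i=6: C(8,6)·!2 = 28·1 = 28
  i=7: C(8,7)·!1 = 8·0 = 0
  i=8: C(8,8)·!0 = 1·1 = 1
Total = 25487.

25487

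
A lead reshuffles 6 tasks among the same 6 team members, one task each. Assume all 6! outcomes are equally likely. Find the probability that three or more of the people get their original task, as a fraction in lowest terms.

Favorable outcomes: Σ_{i≥3} C(6,i)·!(6-i) = 20·2 + 15·1 + 6·0 + 1·1 = 56.
Total outcomes: 6! = 720.
Probability = 56/720 = 7/90.

7/90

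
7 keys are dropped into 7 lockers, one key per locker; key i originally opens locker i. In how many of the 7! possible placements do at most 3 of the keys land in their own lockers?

4948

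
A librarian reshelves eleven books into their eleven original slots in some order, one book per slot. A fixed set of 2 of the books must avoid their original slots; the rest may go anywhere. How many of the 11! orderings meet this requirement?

Let A_j be the event that the j-th constrained one is fixed. By inclusion-exclusion over the 2 events:
Σ_{j=0}^{2} (-1)^j C(2,j)(11-j)!
= C(2,0)·11! - C(2,1)·10! + C(2,2)·9!
= 39916800 - 7257600 + 362880
= 33022080

33022080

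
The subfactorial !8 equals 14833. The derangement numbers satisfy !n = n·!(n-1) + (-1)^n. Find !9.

133496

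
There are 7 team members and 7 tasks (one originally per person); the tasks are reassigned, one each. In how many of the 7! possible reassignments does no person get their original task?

Use !n = n·!(n-1) + (-1)^n.
!7 = 7·265 - 1 = 1854

1854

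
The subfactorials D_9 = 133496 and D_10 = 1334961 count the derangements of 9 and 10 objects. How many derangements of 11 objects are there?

14684570

D_11 = (11-1)·(D_10 + D_9) = 10·(1334961 + 133496) = 10·1468457 = 14684570.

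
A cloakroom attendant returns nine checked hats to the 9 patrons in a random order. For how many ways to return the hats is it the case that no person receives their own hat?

!9 is the nearest integer to 9!/e.
9! = 362880, and 362880/e ≈ 133496.09, so !9 = 133496.

133496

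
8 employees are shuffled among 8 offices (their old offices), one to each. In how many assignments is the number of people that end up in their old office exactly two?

Choose which 2 of the 8 are fixed: C(8,2) = 28.
The other 6 form a derangement: !6 = 265.
Total: 28 × 265 = 7420.

7420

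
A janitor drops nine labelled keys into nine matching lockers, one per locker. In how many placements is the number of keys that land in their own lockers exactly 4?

5544

Pick the 4 fixed positions: C(9,4) = 126 ways.
The other 5 form a derangement: !5 = 44.
Total: 126 × 44 = 5544.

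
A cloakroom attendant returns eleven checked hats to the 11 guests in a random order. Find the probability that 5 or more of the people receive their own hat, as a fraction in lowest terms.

Favorable outcomes: Σ_{i≥5} C(11,i)·!(11-i) = 462·265 + 462·44 + 330·9 + 165·2 + 55·1 + 11·0 + 1·1 = 146114.
Total outcomes: 11! = 39916800.
Probability = 146114/39916800 = 73057/19958400.

73057/19958400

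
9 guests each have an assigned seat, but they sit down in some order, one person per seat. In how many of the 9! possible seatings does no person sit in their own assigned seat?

133496

By inclusion-exclusion, !9 = Σ (-1)^k · 9!/k! for k=0..9
= 9! - 9!/1! + 9!/2! - 9!/3! + 9!/4! - 9!/5! + 9!/6! - 9!/7! + 9!/8! - 9!/9!
= 362880 - 362880 + 181440 - 60480 + 15120 - 3024 + 504 - 72 + 9 - 1
= 133496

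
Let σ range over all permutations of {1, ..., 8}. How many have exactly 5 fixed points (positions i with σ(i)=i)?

112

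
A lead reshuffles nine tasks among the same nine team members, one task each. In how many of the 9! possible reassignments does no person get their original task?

133496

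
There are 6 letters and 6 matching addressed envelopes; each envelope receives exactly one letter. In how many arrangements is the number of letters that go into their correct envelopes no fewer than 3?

56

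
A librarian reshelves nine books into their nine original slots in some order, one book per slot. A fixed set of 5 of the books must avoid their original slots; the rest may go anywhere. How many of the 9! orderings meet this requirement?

205056

Inclusion-exclusion on the 5 forbidden self-matches:
Σ_{j=0}^{5} (-1)^j C(5,j)(9-j)!
= C(5,0)·9! - C(5,1)·8! + C(5,2)·7! - C(5,3)·6! + C(5,4)·5! - C(5,5)·4!
= 362880 - 201600 + 50400 - 7200 + 600 - 24
= 205056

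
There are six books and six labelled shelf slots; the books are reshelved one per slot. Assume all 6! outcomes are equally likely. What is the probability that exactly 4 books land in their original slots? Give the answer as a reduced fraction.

Favorable outcomes: C(6,4)·!2 = 15·1 = 15.
Total outcomes: 6! = 720.
Probability = 15/720 = 1/48.

1/48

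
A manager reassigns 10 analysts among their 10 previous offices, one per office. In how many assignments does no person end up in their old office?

1334961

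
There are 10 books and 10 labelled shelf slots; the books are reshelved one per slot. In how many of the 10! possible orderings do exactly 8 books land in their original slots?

Pick the 8 fixed positions: C(10,8) = 45 ways.
The other 2 form a derangement: !2 = 1.
Total: 45 × 1 = 45.

45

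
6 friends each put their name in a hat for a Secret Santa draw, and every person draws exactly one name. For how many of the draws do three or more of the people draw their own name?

56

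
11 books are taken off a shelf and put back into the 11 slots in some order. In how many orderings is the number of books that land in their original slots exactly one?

14684571

Pick the single fixed position: C(11,1) = 11 ways.
The remaining 10 must be deranged: !10 = 1334961.
Total: 11 × 1334961 = 14684571.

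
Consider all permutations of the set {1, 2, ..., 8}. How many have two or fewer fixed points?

37085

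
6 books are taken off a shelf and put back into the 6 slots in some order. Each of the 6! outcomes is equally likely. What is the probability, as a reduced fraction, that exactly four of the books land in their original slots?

Favorable outcomes: C(6,4)·!2 = 15·1 = 15.
Total outcomes: 6! = 720.
Probability = 15/720 = 1/48.

1/48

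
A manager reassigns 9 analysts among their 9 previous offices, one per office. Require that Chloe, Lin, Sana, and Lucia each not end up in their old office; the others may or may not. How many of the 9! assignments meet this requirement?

Let A_j be the event that the j-th constrained one is fixed. By inclusion-exclusion over the 4 events:
Σ_{j=0}^{4} (-1)^j C(4,j)(9-j)!
= C(4,0)·9! - C(4,1)·8! + C(4,2)·7! - C(4,3)·6! + C(4,4)·5!
= 362880 - 161280 + 30240 - 2880 + 120
= 229080

229080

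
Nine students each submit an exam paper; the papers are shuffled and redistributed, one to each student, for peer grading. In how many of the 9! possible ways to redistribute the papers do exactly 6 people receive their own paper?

168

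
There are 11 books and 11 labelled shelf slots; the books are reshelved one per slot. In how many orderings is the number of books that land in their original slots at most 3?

# with exactly i fixed is C(11,i)·!(11-i); sum over i=0..3:
  i=0: C(11,0)·!11 = 1·14684570 = 14684570
  i=1: C(11,1)·!10 = 11·1334961 = 14684571
  i=2: C(11,2)·!9 = 55·133496 = 7342280
  i=3: C(11,3)·!8 = 165·14833 = 2447445
Total = 39158866.

39158866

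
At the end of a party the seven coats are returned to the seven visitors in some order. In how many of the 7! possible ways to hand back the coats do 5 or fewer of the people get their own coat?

5039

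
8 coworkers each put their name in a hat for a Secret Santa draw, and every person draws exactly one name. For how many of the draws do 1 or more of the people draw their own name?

Sum C(8,i)·!(8-i) for i = 1..8:
  i=1: C(8,1)·!7 = 8·1854 = 14832
  i=2: C(8,2)·!6 = 28·265 = 7420
  i=3: C(8,3)·!5 = 56·44 = 2464
  i=4: C(8,4)·!4 = 70·9 = 630
  i=5: C(8,5)·!3 = 56·2 = 112
  i=6: C(8,6)·!2 = 28·1 = 28
  i=7: C(8,7)·!1 = 8·0 = 0
  i=8: C(8,8)·!0 = 1·1 = 1
Total = 25487.

25487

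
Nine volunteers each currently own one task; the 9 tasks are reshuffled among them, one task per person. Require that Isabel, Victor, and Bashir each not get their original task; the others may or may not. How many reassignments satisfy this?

256320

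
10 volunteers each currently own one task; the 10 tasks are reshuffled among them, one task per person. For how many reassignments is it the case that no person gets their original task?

1334961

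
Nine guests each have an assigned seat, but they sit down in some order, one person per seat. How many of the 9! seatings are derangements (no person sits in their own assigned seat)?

133496

Use !n = n·!(n-1) + (-1)^n.
!9 = 9·14833 - 1 = 133496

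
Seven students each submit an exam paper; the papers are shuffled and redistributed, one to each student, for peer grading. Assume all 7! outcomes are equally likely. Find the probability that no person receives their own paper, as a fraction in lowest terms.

Favorable outcomes: !7 = 1854.
Total outcomes: 7! = 5040.
Probability = 1854/5040 = 103/280.

103/280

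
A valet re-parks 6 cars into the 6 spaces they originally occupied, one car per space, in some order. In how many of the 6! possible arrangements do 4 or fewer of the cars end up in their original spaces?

Sum C(6,i)·!(6-i) for i = 0..4:
  i=0: C(6,0)·!6 = 1·265 = 265
  i=1: C(6,1)·!5 = 6·44 = 264
  i=2: C(6,2)·!4 = 15·9 = 135
  i=3: C(6,3)·!3 = 20·2 = 40
  i=4: C(6,4)·!2 = 15·1 = 15
Total = 719.

719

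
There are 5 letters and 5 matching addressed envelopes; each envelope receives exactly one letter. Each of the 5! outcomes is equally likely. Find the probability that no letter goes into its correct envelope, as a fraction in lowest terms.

11/30

Favorable outcomes: !5 = 44.
Total outcomes: 5! = 120.
Probability = 44/120 = 11/30.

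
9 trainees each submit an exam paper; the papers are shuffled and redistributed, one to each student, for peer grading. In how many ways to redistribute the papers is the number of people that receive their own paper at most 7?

362879

# with exactly i fixed is C(9,i)·!(9-i); sum over i=0..7:
  i=0: C(9,0)·!9 = 1·133496 = 133496
  i=1: C(9,1)·!8 = 9·14833 = 133497
  i=2: C(9,2)·!7 = 36·1854 = 66744
  i=3: C(9,3)·!6 = 84·265 = 22260
  i=4: C(9,4)·!5 = 126·44 = 5544
  i=5: C(9,5)·!4 = 126·9 = 1134
  i=6: C(9,6)·!3 = 84·2 = 168
  i=7: C(9,7)·!2 = 36·1 = 36
Total = 362879.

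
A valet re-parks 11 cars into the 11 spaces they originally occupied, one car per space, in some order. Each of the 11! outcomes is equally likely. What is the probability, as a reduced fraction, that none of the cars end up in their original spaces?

Favorable outcomes: !11 = 14684570.
Total outcomes: 11! = 39916800.
Probability = 14684570/39916800 = 1468457/3991680.

1468457/3991680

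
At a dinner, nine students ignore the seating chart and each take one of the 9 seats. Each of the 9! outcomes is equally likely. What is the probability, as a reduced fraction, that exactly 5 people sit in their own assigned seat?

1/320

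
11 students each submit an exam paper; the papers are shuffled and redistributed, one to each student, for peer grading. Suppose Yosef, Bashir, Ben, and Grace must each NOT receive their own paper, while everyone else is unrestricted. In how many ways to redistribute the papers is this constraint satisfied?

27422640

Inclusion-exclusion on the 4 forbidden self-matches:
Σ_{j=0}^{4} (-1)^j C(4,j)(11-j)!
= C(4,0)·11! - C(4,1)·10! + C(4,2)·9! - C(4,3)·8! + C(4,4)·7!
= 39916800 - 14515200 + 2177280 - 161280 + 5040
= 27422640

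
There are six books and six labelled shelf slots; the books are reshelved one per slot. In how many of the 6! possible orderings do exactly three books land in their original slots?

Pick the 3 fixed positions: C(6,3) = 20 ways.
The other 3 form a derangement: !3 = 2.
Total: 20 × 2 = 40.

40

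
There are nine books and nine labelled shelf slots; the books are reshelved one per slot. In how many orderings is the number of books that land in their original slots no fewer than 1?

229384

Sum C(9,i)·!(9-i) for i = 1..9:
  i=1: C(9,1)·!8 = 9·14833 = 133497
  i=2: C(9,2)·!7 = 36·1854 = 66744
  i=3: C(9,3)·!6 = 84·265 = 22260
  i=4: C(9,4)·!5 = 126·44 = 5544
  i=5: C(9,5)·!4 = 126·9 = 1134
  i=6: C(9,6)·!3 = 84·2 = 168
  i=7: C(9,7)·!2 = 36·1 = 36
  i=8: C(9,8)·!1 = 9·0 = 0
  i=9: C(9,9)·!0 = 1·1 = 1
Total = 229384.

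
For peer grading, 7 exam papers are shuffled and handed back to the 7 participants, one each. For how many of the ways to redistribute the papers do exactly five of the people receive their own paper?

21

Choose which 5 of the 7 are fixed: C(7,5) = 21.
The remaining 2 must be deranged: !2 = 1.
Total: 21 × 1 = 21.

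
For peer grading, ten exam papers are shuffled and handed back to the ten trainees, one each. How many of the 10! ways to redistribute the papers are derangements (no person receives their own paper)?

1334961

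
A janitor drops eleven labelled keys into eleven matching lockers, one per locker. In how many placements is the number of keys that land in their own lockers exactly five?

122430

Choose which 5 of the 11 are fixed: C(11,5) = 462.
The remaining 6 must be deranged: !6 = 265.
Total: 462 × 265 = 122430.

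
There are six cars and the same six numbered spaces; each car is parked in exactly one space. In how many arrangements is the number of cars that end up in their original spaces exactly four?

Pick the 4 fixed positions: C(6,4) = 15 ways.
The remaining 2 must be deranged: !2 = 1.
Total: 15 × 1 = 15.

15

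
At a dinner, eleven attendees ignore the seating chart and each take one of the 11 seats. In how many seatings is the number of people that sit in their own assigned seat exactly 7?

Choose which 7 of the 11 are fixed: C(11,7) = 330.
The other 4 form a derangement: !4 = 9.
Total: 330 × 9 = 2970.

2970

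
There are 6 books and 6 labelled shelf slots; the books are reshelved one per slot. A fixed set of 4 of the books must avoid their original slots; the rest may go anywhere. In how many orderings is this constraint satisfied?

Inclusion-exclusion on the 4 forbidden self-matches:
Σ_{j=0}^{4} (-1)^j C(4,j)(6-j)!
= C(4,0)·6! - C(4,1)·5! + C(4,2)·4! - C(4,3)·3! + C(4,4)·2!
= 720 - 480 + 144 - 24 + 2
= 362

362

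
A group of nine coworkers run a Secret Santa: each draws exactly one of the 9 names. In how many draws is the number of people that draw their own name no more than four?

361541

Sum C(9,i)·!(9-i) for i = 0..4:
  i=0: C(9,0)·!9 = 1·133496 = 133496
  i=1: C(9,1)·!8 = 9·14833 = 133497
  i=2: C(9,2)·!7 = 36·1854 = 66744
  i=3: C(9,3)·!6 = 84·265 = 22260
  i=4: C(9,4)·!5 = 126·44 = 5544
Total = 361541.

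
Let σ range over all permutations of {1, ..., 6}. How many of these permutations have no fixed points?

Use !n = (n-1)(!(n-1) + !(n-2)).
!6 = 5·(44 + 9) = 5·53 = 265

265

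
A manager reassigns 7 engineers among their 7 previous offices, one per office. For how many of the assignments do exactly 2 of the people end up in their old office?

924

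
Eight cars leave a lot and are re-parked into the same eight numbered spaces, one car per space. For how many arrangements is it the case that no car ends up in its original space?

Use !n = n·!(n-1) + (-1)^n.
!8 = 8·1854 + 1 = 14833

14833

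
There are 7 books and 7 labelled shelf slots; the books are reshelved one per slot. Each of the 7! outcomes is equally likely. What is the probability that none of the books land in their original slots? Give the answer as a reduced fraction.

103/280

Favorable outcomes: !7 = 1854.
Total outcomes: 7! = 5040.
Probability = 1854/5040 = 103/280.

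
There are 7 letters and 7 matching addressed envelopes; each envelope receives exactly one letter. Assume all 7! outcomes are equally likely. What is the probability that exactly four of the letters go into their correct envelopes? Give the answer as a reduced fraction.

Favorable outcomes: C(7,4)·!3 = 35·2 = 70.
Total outcomes: 7! = 5040.
Probability = 70/5040 = 1/72.

1/72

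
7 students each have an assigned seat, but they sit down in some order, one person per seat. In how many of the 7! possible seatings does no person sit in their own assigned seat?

1854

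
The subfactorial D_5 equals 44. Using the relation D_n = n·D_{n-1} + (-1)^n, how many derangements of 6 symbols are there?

265

D_6 = 6·44 + 1 = 265.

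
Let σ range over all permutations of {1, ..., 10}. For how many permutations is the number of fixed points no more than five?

# with exactly i fixed is C(10,i)·!(10-i); sum over i=0..5:
  i=0: C(10,0)·!10 = 1·1334961 = 1334961
  i=1: C(10,1)·!9 = 10·133496 = 1334960
  i=2: C(10,2)·!8 = 45·14833 = 667485
  i=3: C(10,3)·!7 = 120·1854 = 222480
  i=4: C(10,4)·!6 = 210·265 = 55650
  i=5: C(10,5)·!5 = 252·44 = 11088
Total = 3626624.

3626624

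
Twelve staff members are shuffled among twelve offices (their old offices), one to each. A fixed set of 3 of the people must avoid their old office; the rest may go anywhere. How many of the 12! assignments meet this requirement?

369774720

Let A_j be the event that the j-th constrained one is fixed. By inclusion-exclusion over the 3 events:
Σ_{j=0}^{3} (-1)^j C(3,j)(12-j)!
= C(3,0)·12! - C(3,1)·11! + C(3,2)·10! - C(3,3)·9!
= 479001600 - 119750400 + 10886400 - 362880
= 369774720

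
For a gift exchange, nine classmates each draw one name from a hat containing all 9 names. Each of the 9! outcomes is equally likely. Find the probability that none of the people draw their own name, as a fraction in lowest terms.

16687/45360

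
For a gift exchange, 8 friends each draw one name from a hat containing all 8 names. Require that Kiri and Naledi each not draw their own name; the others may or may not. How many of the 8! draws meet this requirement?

30960

Let A_j be the event that the j-th constrained one is fixed. By inclusion-exclusion over the 2 events:
Σ_{j=0}^{2} (-1)^j C(2,j)(8-j)!
= C(2,0)·8! - C(2,1)·7! + C(2,2)·6!
= 40320 - 10080 + 720
= 30960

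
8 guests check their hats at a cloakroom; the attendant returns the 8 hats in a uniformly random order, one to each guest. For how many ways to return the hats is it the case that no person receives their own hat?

14833

The subfactorial !8 = [8!/e] (nearest integer).
8! = 40320, and 40320/e ≈ 14832.90, so !8 = 14833.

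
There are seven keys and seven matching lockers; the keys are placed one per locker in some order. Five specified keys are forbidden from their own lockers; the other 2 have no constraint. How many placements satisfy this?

Let A_j be the event that the j-th constrained one is fixed. By inclusion-exclusion over the 5 events:
Σ_{j=0}^{5} (-1)^j C(5,j)(7-j)!
= C(5,0)·7! - C(5,1)·6! + C(5,2)·5! - C(5,3)·4! + C(5,4)·3! - C(5,5)·2!
= 5040 - 3600 + 1200 - 240 + 30 - 2
= 2428

2428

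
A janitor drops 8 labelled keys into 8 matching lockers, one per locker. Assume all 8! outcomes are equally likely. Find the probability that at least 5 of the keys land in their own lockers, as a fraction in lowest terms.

47/13440

Favorable outcomes: Σ_{i≥5} C(8,i)·!(8-i) = 56·2 + 28·1 + 8·0 + 1·1 = 141.
Total outcomes: 8! = 40320.
Probability = 141/40320 = 47/13440.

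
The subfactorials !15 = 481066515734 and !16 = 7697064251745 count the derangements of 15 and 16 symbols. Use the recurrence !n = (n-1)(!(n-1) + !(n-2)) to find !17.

130850092279664

!17 = (17-1)·(!16 + !15) = 16·(7697064251745 + 481066515734) = 16·8178130767479 = 130850092279664.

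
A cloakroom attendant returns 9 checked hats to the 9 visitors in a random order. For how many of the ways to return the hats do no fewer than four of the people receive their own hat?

Sum C(9,i)·!(9-i) for i = 4..9:
  i=4: C(9,4)·!5 = 126·44 = 5544
  i=5: C(9,5)·!4 = 126·9 = 1134
  i=6: C(9,6)·!3 = 84·2 = 168
  i=7: C(9,7)·!2 = 36·1 = 36
  i=8: C(9,8)·!1 = 9·0 = 0
  i=9: C(9,9)·!0 = 1·1 = 1
Total = 6883.

6883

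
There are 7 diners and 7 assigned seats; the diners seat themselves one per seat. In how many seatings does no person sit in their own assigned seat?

1854

Recurrence: !7 = 7·!6 + (-1)^7.
!7 = 7·265 - 1 = 1854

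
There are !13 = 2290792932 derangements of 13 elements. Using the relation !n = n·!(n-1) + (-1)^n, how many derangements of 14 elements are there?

32071101049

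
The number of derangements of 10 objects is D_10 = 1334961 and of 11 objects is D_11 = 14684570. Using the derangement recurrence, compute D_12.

D_12 = (12-1)·(D_11 + D_10) = 11·(14684570 + 1334961) = 11·16019531 = 176214841.

176214841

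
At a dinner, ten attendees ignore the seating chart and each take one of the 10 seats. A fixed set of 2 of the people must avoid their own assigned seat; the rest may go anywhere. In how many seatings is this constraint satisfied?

Let A_j be the event that the j-th constrained one is fixed. By inclusion-exclusion over the 2 events:
Σ_{j=0}^{2} (-1)^j C(2,j)(10-j)!
= C(2,0)·10! - C(2,1)·9! + C(2,2)·8!
= 3628800 - 725760 + 40320
= 2943360

2943360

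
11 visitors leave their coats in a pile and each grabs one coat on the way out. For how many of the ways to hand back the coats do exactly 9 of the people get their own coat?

Pick the 9 fixed positions: C(11,9) = 55 ways.
The remaining 2 must be deranged: !2 = 1.
Total: 55 × 1 = 55.

55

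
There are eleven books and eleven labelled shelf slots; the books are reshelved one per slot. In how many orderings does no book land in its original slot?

14684570

!11 = 11! · Σ_{k=0}^{11} (-1)^k/k!
= 11! - 11!/1! + 11!/2! - 11!/3! + 11!/4! - 11!/5! + 11!/6! - 11!/7! + 11!/8! - 11!/9! + 11!/10! - 11!/11!
= 39916800 - 39916800 + 19958400 - 6652800 + 1663200 - 332640 + 55440 - 7920 + 990 - 110 + 11 - 1
= 14684570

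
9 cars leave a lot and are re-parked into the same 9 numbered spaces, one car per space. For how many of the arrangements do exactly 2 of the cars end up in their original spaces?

66744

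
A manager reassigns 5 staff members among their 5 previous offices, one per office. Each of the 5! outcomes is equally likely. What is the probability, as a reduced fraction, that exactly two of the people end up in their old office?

1/6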